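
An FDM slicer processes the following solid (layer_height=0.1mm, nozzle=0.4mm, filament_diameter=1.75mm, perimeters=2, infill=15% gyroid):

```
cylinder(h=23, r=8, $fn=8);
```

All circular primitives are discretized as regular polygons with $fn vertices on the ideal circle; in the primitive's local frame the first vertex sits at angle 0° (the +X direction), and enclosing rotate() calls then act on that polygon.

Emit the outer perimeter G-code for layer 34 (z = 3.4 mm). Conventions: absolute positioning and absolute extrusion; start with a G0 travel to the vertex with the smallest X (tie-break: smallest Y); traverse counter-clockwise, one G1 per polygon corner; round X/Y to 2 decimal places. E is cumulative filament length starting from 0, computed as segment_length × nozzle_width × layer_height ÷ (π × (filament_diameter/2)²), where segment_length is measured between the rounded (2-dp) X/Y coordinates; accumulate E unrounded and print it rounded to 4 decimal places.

G0 X-8.00 Y0.00 Z3.40
G1 X-5.66 Y-5.66 E0.1019
G1 X0.00 Y-8.00 E0.2037
G1 X5.66 Y-5.66 E0.3056
G1 X8.00 Y0.00 E0.4074
G1 X5.66 Y5.66 E0.5093
G1 X0.00 Y8.00 E0.6111
G1 X-5.66 Y5.66 E0.7130
G1 X-8.00 Y0.00 E0.8148

At z = 3.4 mm: the r=8 cylinder gives a regular 8-gon of circumradius 8 (constant along its height). The outline is a single polygon with 8 vertices. Extrusion per mm of travel: 0.4 × 0.1 / (π × 0.875²) = 0.016630. Accumulating E over each segment gives final E = 0.8148.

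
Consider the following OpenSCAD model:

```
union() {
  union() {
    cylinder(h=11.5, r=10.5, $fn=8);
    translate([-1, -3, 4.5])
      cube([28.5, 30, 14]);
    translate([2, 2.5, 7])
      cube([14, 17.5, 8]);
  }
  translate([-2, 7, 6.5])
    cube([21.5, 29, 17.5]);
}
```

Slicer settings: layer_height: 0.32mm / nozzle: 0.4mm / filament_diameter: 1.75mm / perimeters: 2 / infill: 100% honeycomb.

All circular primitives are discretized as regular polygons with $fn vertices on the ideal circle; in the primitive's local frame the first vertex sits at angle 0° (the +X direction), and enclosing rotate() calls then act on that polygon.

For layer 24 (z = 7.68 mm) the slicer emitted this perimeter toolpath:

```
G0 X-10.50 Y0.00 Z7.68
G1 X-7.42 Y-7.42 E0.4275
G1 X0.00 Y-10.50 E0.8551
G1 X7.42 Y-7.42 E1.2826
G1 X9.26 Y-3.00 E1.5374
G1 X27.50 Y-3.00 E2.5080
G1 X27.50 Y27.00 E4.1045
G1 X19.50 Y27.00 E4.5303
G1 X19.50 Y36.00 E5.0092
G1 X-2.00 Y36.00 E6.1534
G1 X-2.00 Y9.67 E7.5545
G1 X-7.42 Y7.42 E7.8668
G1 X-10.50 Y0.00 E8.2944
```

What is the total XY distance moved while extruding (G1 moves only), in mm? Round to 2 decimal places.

Sum the Euclidean lengths of each G1 segment: total = 155.86 mm.

155.86 mm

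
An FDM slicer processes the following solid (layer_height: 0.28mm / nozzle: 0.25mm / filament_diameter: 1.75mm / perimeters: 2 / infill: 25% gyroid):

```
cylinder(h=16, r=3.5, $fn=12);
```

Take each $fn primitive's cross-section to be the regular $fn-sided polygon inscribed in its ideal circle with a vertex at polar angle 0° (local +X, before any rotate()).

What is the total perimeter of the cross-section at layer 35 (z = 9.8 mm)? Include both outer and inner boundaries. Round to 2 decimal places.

21.74 mm

At z = 9.8 mm: the cylinder: section is a regular 12-gon, circumradius r=3.5 (perimeter = 2·12·3.500·sin(180°/12) = 21.74 mm). Overall, the cross-section is a single solid region. Total boundary length (outer) = 21.74 mm.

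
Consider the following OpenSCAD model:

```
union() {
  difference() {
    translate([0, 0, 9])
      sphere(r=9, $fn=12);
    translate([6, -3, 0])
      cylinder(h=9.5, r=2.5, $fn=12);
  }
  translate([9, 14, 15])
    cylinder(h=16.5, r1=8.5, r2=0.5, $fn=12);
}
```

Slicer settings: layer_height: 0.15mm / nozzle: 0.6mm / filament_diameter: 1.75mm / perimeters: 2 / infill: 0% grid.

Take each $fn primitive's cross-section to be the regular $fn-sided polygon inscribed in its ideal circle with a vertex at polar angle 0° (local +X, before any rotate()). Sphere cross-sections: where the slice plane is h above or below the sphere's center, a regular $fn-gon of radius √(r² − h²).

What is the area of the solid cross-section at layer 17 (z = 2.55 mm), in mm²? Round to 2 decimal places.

112.33 mm²

At z = 2.55 mm: the r=9 sphere slices to a regular 12-gon of circumradius 6.277 (√(r²−h²) with h=6.45 from center) (area = (12/2)·6.277²·sin(360°/12) = 118.19 mm²); the r=2.5 cylinder at (6, -3) gives a regular 12-gon of circumradius 2.5 (constant along its height) (area = (12/2)·2.500²·sin(360°/12) = 18.75 mm²); Taking the first minus the rest: starting from the r=9 sphere (118.19 mm²), the r=2.5 cylinder at (6, -3) partially overlaps it — only the 5.86 mm² overlap (of its 18.75 mm²) is removed, clipping the outline — area = 112.33 mm²; the cone at (9, 14) is absent (z outside [15, 31.5]); Combining (union): only that combined region is present, so the union is just that shape — area = 112.33 mm². Overall, the cross-section is a single solid region. Net area = 112.33 mm².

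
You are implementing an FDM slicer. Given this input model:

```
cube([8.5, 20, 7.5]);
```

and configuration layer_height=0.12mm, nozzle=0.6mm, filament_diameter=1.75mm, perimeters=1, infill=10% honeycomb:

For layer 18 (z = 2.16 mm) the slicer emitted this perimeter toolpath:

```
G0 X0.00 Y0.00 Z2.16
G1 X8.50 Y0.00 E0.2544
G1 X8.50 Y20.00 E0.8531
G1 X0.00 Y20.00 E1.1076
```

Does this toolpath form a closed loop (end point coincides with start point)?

no

Start point (G0): (0.00, 0.00). End point (last G1): the path does not return to the start — open.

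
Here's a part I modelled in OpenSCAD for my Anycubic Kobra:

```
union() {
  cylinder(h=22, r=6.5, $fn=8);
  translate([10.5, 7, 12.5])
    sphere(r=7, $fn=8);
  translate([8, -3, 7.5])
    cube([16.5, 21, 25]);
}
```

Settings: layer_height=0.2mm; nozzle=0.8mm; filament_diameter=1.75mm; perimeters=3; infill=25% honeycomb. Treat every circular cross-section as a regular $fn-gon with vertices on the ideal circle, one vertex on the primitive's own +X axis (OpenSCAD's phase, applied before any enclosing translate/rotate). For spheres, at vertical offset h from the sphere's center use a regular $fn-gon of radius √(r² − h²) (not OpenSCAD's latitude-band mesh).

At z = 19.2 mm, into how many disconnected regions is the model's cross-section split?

At z = 19.2 mm: the cylinder: section is a regular 8-gon, circumradius r=6.5; the sphere at (10.5, 7): section is a regular 8-gon, circumradius = √(r²−h²) = √(7²−6.7²) = 2.027; the cube at (8, -3) is present — its section is the full 16.5×21 rectangle; Combining (union): the regions partially overlap (shared area 11.62 mm²), so overlapping operands fuse into one piece — 2 connected regions. The result has 2 disconnected regions.

2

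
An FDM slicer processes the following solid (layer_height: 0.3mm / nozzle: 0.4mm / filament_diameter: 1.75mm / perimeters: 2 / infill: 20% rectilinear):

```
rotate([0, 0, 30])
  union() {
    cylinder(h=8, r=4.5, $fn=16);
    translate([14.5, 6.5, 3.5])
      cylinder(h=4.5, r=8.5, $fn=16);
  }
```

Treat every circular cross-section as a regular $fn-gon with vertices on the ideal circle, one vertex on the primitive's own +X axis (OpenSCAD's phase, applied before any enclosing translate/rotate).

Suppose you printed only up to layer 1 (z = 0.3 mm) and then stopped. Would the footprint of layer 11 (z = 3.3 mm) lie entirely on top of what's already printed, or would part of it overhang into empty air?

Compare the two slices. At z = 0.3: the r=4.5 cylinder gives a regular 16-gon of circumradius 4.5 (constant along its height) (area = (16/2)·4.500²·sin(360°/16) = 61.99 mm²); the cylinder at (14.5, 6.5) does not reach this height (z outside [3.5, 8]); Merging all regions: only the r=4.5 cylinder is present, so the union is just that shape — area = 61.99 mm²; (rotated 30° about Z; rotation is an isometry so areas/perimeters/island counts are preserved). At z = 3.3: the r=4.5 cylinder gives a regular 16-gon of circumradius 4.5 (constant along its height) (area = (16/2)·4.500²·sin(360°/16) = 61.99 mm²); the cylinder at (14.5, 6.5) is not intersected at this z (z outside [3.5, 8]); Merging all regions: only the r=4.5 cylinder is present, so the union is just that shape — area = 61.99 mm²; (rotated 30° about Z; rotation is an isometry so areas/perimeters/island counts are preserved). Checking containment: the cross-section at z = 3.3 is a subset of the cross-section at z = 0.3.

entirely on top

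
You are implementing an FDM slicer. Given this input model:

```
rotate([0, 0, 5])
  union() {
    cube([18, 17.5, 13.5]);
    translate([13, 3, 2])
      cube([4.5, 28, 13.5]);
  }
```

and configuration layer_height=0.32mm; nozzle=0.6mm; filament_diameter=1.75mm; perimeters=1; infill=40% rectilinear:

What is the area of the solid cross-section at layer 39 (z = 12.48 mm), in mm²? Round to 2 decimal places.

375.75 mm²

At z = 12.48 mm: the cube is present — its section is the full 18×17.5 rectangle (area 315.00 mm²); the 4.5×28 cube at (13, 3) contributes its full rectangle (area 126.00 mm²); Combining (union): the regions partially overlap — summed areas 441.00 mm² minus the doubly-counted overlap 65.25 mm² gives 375.75 mm² — area = 375.75 mm²; (rotated 5° about Z; rotation is an isometry so areas/perimeters/island counts are preserved). Overall, the cross-section is a single solid region. Net area = 375.75 mm².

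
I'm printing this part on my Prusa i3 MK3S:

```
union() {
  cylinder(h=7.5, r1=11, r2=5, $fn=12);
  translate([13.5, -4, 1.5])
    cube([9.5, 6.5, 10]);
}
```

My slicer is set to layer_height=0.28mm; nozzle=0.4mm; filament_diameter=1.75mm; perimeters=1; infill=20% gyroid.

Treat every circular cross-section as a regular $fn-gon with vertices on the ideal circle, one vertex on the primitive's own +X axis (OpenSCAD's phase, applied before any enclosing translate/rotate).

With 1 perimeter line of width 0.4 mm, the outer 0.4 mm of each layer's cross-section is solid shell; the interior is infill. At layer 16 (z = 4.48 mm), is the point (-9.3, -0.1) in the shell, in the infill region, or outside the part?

At z = 4.48 mm: the cone contributes a regular 12-gon of circumradius 7.416 (interpolated between r1=11 and r2=5 at t=0.597); the cube at (13.5, -4) is present — its section is the full 9.5×6.5 rectangle; Merging all regions: the 2 present regions are separate (no shared area or edge), so areas and boundary lengths simply add and each stays a separate island — 2 connected regions. Overall, the cross-section has 2 separate islands. The nearest boundary edge runs (-6.42, -3.71)→(-7.42, 0.00); distance from the point to it = 1.89 mm. The point is not inside any of the regions above, so it lies outside the cross-section (1.89 mm from the nearest boundary).

outside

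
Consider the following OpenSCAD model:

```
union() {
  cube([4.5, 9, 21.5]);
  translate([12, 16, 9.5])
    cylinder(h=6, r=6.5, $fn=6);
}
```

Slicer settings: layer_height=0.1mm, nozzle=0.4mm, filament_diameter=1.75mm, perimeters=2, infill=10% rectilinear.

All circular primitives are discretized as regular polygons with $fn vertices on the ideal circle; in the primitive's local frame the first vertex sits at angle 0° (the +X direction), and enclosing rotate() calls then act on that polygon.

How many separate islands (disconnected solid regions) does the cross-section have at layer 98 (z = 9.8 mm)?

2

At z = 9.8 mm: the cube (footprint 4.5×9) is included at this height; the cylinder at (12, 16): section is a regular 6-gon, circumradius r=6.5; Combining (union): the 2 present regions are separate (no shared area or edge), so areas and boundary lengths simply add and each stays a separate island — 2 connected regions. Overall, the cross-section has 2 separate islands. Island count = 2.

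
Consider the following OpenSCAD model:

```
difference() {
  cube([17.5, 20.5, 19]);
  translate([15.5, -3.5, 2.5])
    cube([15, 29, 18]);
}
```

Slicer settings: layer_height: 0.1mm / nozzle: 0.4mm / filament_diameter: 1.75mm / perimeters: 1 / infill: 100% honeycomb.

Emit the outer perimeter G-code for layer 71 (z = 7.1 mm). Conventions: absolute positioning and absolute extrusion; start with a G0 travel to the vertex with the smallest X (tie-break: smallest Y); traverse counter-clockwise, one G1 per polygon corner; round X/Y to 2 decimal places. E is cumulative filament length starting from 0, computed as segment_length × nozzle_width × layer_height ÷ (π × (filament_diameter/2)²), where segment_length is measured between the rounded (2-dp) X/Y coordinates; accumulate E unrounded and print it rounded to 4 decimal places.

At z = 7.1 mm: the cube (footprint 17.5×20.5) is included at this height; the cube at (15.5, -3.5) (footprint 15×29) is included at this height; Subtracting the remaining from the first: starting from the 17.5×20.5 cube, the 15×29 cube at (15.5, -3.5) partially overlaps it — only the 41.00 mm² overlap (of its 435.00 mm²) is removed, clipping the outline — 1 connected region. The outline is a single polygon with 4 vertices. Extrusion per mm of travel: 0.4 × 0.1 / (π × 0.875²) = 0.016630. Accumulating E over each segment gives final E = 1.1974.

G0 X0.00 Y0.00 Z7.10
G1 X15.50 Y0.00 E0.2578
G1 X15.50 Y20.50 E0.5987
G1 X0.00 Y20.50 E0.8564
G1 X0.00 Y0.00 E1.1974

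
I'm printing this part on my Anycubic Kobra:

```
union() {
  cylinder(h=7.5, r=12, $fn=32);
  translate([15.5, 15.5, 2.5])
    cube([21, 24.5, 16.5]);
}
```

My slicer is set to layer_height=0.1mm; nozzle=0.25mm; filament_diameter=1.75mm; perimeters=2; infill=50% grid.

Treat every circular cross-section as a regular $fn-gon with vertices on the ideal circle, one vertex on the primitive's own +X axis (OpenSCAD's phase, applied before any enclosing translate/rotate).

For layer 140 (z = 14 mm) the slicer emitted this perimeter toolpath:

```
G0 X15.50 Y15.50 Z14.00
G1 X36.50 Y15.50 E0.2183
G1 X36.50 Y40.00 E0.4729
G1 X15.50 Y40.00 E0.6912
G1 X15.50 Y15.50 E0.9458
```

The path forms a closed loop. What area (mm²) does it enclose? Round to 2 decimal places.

514.50 mm²

Apply the shoelace formula to the sequence of (X, Y) vertices; enclosed area = 514.50 mm².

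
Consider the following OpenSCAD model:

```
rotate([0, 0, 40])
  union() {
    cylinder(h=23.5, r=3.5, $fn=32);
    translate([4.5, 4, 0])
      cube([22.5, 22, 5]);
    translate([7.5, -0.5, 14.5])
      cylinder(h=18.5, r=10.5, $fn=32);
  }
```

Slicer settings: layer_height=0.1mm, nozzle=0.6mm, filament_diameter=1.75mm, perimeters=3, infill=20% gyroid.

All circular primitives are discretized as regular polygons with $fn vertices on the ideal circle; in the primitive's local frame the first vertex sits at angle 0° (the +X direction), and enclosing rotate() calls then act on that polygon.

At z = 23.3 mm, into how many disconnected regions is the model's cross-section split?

At z = 23.3 mm: the r=3.5 cylinder contributes a regular 32-gon of circumradius 3.5; the cube at (4.5, 4) does not reach this height (z outside [0, 5]); the cylinder at (7.5, -0.5): section is a regular 32-gon, circumradius r=10.5; Taking the union: the regions partially overlap (shared area 36.61 mm²), so overlapping operands fuse into one piece — 1 connected region; (rotated 40° about Z; rotation is an isometry so areas/perimeters/island counts are preserved). The result has 1 disconnected region.

1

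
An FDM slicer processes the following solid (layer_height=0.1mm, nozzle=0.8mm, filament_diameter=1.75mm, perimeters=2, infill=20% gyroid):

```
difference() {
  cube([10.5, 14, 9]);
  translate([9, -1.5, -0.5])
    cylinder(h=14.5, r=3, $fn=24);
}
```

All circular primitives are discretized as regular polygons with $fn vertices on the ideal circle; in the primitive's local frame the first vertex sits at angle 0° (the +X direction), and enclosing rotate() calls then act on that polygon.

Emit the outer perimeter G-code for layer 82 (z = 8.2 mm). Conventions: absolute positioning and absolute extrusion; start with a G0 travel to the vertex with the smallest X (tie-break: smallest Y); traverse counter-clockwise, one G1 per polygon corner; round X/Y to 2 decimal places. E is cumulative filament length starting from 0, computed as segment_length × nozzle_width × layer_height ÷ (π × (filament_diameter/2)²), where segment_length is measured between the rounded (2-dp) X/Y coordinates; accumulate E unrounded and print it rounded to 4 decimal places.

At z = 8.2 mm: the cube is present — its section is the full 10.5×14 rectangle; the r=3 cylinder at (9, -1.5) gives a regular 24-gon of circumradius 3 (constant along its height); Taking the first minus the rest: starting from the 10.5×14 cube, the r=3 cylinder at (9, -1.5) partially overlaps it — only the 4.74 mm² overlap (of its 27.95 mm²) is removed, clipping the outline — 1 connected region. The outline is a single polygon with 10 vertices. Extrusion per mm of travel: 0.8 × 0.1 / (π × 0.875²) = 0.033260. Accumulating E over each segment gives final E = 1.6131.

G0 X0.00 Y0.00 Z8.20
G1 X6.40 Y0.00 E0.2129
G1 X6.88 Y0.62 E0.2389
G1 X7.50 Y1.10 E0.2650
G1 X8.22 Y1.40 E0.2910
G1 X9.00 Y1.50 E0.3171
G1 X9.78 Y1.40 E0.3433
G1 X10.50 Y1.10 E0.3692
G1 X10.50 Y14.00 E0.7983
G1 X0.00 Y14.00 E1.1475
G1 X0.00 Y0.00 E1.6131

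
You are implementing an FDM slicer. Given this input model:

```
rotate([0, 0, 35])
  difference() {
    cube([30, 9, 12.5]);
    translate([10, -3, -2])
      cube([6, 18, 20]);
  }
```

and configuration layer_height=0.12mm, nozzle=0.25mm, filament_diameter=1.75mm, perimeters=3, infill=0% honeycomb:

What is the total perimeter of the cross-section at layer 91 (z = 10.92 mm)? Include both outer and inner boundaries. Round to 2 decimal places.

84.00 mm

At z = 10.92 mm: the cube (footprint 30×9) is included at this height (perimeter 78.00 mm); the cube at (10, -3) is present — its section is the full 6×18 rectangle (perimeter 48.00 mm); Subtracting the remaining from the first: starting from the 30×9 cube, the 6×18 cube at (10, -3) partially overlaps it — only the 54.00 mm² overlap (of its 108.00 mm²) is removed, clipping the outline — boundary = 84.00 mm; (rotated 35° about Z; rotation is an isometry so areas/perimeters/island counts are preserved). Overall, the cross-section has 2 separate islands. Total boundary length (outer) = 84.00 mm.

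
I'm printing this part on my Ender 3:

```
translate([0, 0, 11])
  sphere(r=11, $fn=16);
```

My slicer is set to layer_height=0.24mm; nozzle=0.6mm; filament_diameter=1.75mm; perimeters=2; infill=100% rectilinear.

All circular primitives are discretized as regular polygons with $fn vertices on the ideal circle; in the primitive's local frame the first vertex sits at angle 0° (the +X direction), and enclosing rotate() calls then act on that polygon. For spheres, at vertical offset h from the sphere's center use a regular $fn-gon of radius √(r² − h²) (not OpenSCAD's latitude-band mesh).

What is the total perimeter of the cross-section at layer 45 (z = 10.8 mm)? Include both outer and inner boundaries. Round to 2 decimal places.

68.66 mm

At z = 10.8 mm: the sphere: section is a regular 16-gon, circumradius = √(r²−h²) = √(11²−0.2²) = 10.998 (perimeter = 2·16·10.998·sin(180°/16) = 68.66 mm). Overall, the cross-section is a single solid region. Total boundary length (outer) = 68.66 mm.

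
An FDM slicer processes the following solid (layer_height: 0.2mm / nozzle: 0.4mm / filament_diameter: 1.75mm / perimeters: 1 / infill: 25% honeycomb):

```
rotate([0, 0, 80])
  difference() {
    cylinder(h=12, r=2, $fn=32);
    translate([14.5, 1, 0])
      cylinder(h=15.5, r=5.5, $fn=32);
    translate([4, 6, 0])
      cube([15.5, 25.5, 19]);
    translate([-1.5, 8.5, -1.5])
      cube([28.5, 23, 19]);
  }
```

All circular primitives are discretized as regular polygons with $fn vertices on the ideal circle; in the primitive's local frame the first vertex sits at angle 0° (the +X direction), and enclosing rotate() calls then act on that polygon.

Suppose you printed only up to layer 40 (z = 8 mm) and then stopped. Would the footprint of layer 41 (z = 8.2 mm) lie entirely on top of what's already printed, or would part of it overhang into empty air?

entirely on top

Compare the two slices. At z = 8: the cylinder: section is a regular 32-gon, circumradius r=2 (area = (32/2)·2.000²·sin(360°/32) = 12.49 mm²); the cylinder at (14.5, 1): section is a regular 32-gon, circumradius r=5.5 (area = (32/2)·5.500²·sin(360°/32) = 94.42 mm²); the cube at (4, 6) is present — its section is the full 15.5×25.5 rectangle (area 395.25 mm²); the cube at (-1.5, 8.5) is present — its section is the full 28.5×23 rectangle (area 655.50 mm²); Taking the first minus the rest: starting from the r=2 cylinder (12.49 mm²), the r=5.5 cylinder at (14.5, 1) misses the remaining region (no effect); the 15.5×25.5 cube at (4, 6) misses the remaining region (no effect); the 28.5×23 cube at (-1.5, 8.5) misses the remaining region (no effect) — area = 12.49 mm²; (whole slice rotated 80° about Z — lengths, areas and connectivity unchanged). At z = 8.2: the r=2 cylinder contributes a regular 32-gon of circumradius 2 (area = (32/2)·2.000²·sin(360°/32) = 12.49 mm²); the r=5.5 cylinder at (14.5, 1) contributes a regular 32-gon of circumradius 5.5 (area = (32/2)·5.500²·sin(360°/32) = 94.42 mm²); the cube at (4, 6) (footprint 15.5×25.5) is included at this height (area 395.25 mm²); the cube at (-1.5, 8.5) (footprint 28.5×23) is included at this height (area 655.50 mm²); After the difference (first − rest): starting from the r=2 cylinder (12.49 mm²), the r=5.5 cylinder at (14.5, 1) misses the remaining region (no effect); the 15.5×25.5 cube at (4, 6) misses the remaining region (no effect); the 28.5×23 cube at (-1.5, 8.5) misses the remaining region (no effect) — area = 12.49 mm²; (rotated 80° about Z; rotation is an isometry so areas/perimeters/island counts are preserved). Checking containment: the cross-section at z = 8.2 is a subset of the cross-section at z = 8.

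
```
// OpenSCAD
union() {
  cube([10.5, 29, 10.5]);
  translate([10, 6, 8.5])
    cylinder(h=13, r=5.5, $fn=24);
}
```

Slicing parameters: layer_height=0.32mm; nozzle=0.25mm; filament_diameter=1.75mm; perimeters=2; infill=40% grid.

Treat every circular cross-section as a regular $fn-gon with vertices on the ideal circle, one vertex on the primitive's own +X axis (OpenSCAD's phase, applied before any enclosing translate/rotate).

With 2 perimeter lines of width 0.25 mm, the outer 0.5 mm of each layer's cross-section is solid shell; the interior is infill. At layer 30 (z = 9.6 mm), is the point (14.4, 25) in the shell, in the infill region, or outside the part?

At z = 9.6 mm: the cube is present — its section is the full 10.5×29 rectangle; the r=5.5 cylinder at (10, 6) gives a regular 24-gon of circumradius 5.5 (constant along its height); Combining (union): the regions partially overlap (shared area 52.44 mm²), so overlapping operands fuse into one piece — 1 connected region. Overall, the cross-section is a single solid region. The nearest boundary edge runs (10.50, 29.00)→(10.50, 11.43); distance from the point to it = 3.90 mm. The point is not inside any of the regions above, so it lies outside the cross-section (3.90 mm from the nearest boundary).

outside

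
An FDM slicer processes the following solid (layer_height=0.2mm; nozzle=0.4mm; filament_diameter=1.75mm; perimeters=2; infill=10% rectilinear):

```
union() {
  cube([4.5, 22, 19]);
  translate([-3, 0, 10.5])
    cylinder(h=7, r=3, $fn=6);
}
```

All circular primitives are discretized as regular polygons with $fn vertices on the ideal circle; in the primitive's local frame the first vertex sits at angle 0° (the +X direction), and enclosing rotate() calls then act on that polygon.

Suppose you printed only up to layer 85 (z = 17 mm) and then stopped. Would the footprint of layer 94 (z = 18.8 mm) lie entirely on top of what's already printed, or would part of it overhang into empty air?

Compare the two slices. At z = 17: the 4.5×22 cube contributes its full rectangle (area 99.00 mm²); the r=3 cylinder at (-3, 0) gives a regular 6-gon of circumradius 3 (constant along its height) (area = (6/2)·3.000²·sin(360°/6) = 23.38 mm²); Combining (union): the 2 present regions are separate (no shared area or edge), so areas and boundary lengths simply add and each stays a separate island — area = 122.38 mm². At z = 18.8: the cube (footprint 4.5×22) is included at this height (area 99.00 mm²); the cylinder at (-3, 0) is absent (z outside [10.5, 17.5]); Taking the union: only the 4.5×22 cube is present, so the union is just that shape — area = 99.00 mm². Checking containment: the cross-section at z = 18.8 is a subset of the cross-section at z = 17.

entirely on top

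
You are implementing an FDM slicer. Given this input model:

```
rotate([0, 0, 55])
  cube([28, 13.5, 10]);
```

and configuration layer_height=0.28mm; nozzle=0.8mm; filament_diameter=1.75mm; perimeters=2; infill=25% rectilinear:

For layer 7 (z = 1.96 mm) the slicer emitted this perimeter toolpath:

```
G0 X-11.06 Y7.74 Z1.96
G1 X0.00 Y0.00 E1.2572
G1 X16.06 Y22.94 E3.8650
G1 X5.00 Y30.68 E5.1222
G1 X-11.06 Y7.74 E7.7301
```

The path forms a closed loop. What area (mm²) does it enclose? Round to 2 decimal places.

378.02 mm²

Apply the shoelace formula to the sequence of (X, Y) vertices; enclosed area = 378.02 mm².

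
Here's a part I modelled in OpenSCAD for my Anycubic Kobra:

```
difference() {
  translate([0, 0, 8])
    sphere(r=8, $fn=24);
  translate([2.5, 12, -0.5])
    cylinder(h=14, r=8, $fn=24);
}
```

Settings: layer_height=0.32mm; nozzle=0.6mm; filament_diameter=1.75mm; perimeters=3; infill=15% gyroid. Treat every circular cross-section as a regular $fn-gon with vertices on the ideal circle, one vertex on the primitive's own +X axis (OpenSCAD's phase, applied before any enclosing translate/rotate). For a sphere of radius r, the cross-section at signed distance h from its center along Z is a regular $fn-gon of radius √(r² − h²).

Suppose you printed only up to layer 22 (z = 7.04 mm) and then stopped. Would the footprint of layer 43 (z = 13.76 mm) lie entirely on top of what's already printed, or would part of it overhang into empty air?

Compare the two slices. At z = 7.04: the r=8 sphere slices to a regular 24-gon of circumradius 7.942 (√(r²−h²) with h=0.96 from center) (area = (24/2)·7.942²·sin(360°/24) = 195.91 mm²); the r=8 cylinder at (2.5, 12) gives a regular 24-gon of circumradius 8 (constant along its height) (area = (24/2)·8.000²·sin(360°/24) = 198.77 mm²); After the difference (first − rest): starting from the r=8 sphere (195.91 mm²), the r=8 cylinder at (2.5, 12) partially overlaps it — only the 24.67 mm² overlap (of its 198.77 mm²) is removed, clipping the outline — area = 171.24 mm². At z = 13.76: the sphere: section is a regular 24-gon, circumradius = √(r²−h²) = √(8²−5.76²) = 5.552 (area = (24/2)·5.552²·sin(360°/24) = 95.73 mm²); the cylinder at (2.5, 12) does not reach this height (z outside [-0.5, 13.5]); After the difference (first − rest): none of the subtracted shapes is present at this height, so the r=8 sphere is unchanged — area = 95.73 mm². Checking containment: at z = 13.76 the cross-section extends beyond the z = 7.04 cross-section by about 4.50 mm².

part overhangs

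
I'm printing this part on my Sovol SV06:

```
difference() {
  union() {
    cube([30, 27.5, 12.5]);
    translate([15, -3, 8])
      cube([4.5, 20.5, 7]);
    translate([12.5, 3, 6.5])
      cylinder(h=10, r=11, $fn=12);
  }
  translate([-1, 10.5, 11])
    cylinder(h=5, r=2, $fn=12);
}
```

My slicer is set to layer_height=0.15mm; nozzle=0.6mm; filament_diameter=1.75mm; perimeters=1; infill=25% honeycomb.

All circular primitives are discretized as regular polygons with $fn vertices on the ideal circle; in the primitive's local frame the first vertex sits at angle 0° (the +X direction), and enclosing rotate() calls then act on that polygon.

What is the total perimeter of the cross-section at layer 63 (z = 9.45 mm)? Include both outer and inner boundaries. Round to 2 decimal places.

122.56 mm

At z = 9.45 mm: the cube (footprint 30×27.5) is included at this height (perimeter 115.00 mm); the cube at (15, -3) (footprint 4.5×20.5) is included at this height (perimeter 50.00 mm); the cylinder at (12.5, 3): section is a regular 12-gon, circumradius r=11 (perimeter = 2·12·11.000·sin(180°/12) = 68.33 mm); Merging all regions: the regions partially overlap (shared area 337.34 mm²), so the edge portions inside another operand are dropped and the merged outline is re-measured after clipping — boundary = 122.56 mm; the cylinder at (-1, 10.5) does not reach this height (z outside [11, 16]); Subtracting the remaining from the first: none of the subtracted shapes is present at this height, so that combined region is unchanged — boundary = 122.56 mm. Overall, the cross-section is a single solid region. Total boundary length (outer) = 122.56 mm.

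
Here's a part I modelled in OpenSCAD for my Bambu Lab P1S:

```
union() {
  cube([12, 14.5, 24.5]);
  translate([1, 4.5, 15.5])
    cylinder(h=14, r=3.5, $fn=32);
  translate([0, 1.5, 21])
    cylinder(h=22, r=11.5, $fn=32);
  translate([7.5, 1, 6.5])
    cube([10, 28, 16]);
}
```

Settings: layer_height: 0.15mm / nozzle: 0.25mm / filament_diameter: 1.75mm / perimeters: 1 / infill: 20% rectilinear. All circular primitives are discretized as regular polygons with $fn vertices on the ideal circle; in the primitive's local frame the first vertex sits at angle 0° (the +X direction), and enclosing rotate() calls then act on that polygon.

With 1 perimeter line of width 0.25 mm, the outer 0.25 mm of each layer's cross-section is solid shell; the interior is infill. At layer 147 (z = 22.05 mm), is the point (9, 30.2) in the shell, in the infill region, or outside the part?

outside

At z = 22.05 mm: the cube is present — its section is the full 12×14.5 rectangle; the r=3.5 cylinder at (1, 4.5) gives a regular 32-gon of circumradius 3.5 (constant along its height); the r=11.5 cylinder at (0, 1.5) contributes a regular 32-gon of circumradius 11.5; the cube at (7.5, 1) is present — its section is the full 10×28 rectangle; Taking the union: the regions partially overlap (shared area 219.33 mm²), so overlapping operands fuse into one piece — 1 connected region. Overall, the cross-section is a single solid region. The nearest boundary edge runs (7.50, 29.00)→(17.50, 29.00); distance from the point to it = 1.20 mm. The point is not inside any of the regions above, so it lies outside the cross-section (1.20 mm from the nearest boundary).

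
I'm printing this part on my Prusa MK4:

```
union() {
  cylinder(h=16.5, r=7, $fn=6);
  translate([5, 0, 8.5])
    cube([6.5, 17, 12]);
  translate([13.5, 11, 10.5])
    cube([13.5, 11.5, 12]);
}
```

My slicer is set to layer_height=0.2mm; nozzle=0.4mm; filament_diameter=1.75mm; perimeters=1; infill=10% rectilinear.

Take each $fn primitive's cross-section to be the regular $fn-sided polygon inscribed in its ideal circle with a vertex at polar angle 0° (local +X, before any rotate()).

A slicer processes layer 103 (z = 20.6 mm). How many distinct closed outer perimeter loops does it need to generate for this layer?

At z = 20.6 mm: the cylinder is not intersected at this z (z outside [0, 16.5]); the cube at (5, 0) does not reach this height (z outside [8.5, 20.5]); the cube at (13.5, 11) is present — its section is the full 13.5×11.5 rectangle; Merging all regions: only the 13.5×11.5 cube at (13.5, 11) is present, so the union is just that shape — 1 connected region. The result has 1 disconnected region.

1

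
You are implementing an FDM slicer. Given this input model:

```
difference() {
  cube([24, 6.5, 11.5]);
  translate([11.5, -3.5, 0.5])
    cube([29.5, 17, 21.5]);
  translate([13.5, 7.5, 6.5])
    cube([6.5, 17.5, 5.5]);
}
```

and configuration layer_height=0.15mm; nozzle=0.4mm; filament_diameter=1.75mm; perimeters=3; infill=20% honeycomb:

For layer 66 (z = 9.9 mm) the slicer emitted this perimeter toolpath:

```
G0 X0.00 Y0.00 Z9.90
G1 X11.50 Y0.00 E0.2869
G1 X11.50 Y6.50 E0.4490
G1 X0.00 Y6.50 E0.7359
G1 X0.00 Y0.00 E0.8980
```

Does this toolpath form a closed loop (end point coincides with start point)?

yes

Start point (G0): (0.00, 0.00). End point (last G1): the path returns to the start — closed.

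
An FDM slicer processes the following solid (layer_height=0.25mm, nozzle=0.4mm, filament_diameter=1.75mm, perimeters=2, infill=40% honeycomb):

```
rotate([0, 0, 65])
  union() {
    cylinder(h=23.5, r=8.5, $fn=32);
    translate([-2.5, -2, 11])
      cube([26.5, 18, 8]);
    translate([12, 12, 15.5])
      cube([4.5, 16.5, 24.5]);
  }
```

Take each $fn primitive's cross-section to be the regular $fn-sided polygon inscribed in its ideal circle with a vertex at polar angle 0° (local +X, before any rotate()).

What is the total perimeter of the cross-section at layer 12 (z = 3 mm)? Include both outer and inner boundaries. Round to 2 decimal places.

At z = 3 mm: the r=8.5 cylinder gives a regular 32-gon of circumradius 8.5 (constant along its height) (perimeter = 2·32·8.500·sin(180°/32) = 53.32 mm); the cube at (-2.5, -2) is absent (z outside [11, 19]); the cube at (12, 12) is absent (z outside [15.5, 40]); Merging all regions: only the r=8.5 cylinder is present, so the union is just that shape — boundary = 53.32 mm; (rotated 65° about Z; rotation is an isometry so areas/perimeters/island counts are preserved). Overall, the cross-section is a single solid region. Total boundary length (outer) = 53.32 mm.

53.32 mm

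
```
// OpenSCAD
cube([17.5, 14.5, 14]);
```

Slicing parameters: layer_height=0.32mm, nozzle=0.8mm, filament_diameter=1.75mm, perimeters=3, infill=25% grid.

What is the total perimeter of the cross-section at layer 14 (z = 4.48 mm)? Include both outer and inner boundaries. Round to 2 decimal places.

64.00 mm

At z = 4.48 mm: the cube (footprint 17.5×14.5) is included at this height (perimeter 64.00 mm). Overall, the cross-section is a single solid region. Total boundary length (outer) = 64.00 mm.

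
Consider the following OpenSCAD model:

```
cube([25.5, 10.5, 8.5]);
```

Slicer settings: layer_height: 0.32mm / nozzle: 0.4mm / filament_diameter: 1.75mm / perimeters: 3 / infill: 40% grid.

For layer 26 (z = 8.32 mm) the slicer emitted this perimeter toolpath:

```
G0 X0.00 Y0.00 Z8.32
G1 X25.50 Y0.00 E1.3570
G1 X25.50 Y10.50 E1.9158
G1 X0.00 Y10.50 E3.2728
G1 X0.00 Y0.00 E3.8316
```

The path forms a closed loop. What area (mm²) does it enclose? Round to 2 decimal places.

Apply the shoelace formula to the sequence of (X, Y) vertices; enclosed area = 267.75 mm².

267.75 mm²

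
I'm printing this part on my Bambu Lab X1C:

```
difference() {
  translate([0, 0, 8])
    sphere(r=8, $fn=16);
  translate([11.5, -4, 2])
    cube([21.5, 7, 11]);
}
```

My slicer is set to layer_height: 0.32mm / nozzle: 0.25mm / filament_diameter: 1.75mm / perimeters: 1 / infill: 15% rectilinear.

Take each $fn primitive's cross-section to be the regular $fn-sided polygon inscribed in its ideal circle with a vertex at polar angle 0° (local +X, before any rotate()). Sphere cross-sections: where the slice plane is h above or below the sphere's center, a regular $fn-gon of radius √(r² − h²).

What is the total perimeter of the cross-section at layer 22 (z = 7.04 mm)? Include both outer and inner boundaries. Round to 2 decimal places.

49.58 mm

At z = 7.04 mm: the sphere: section is a regular 16-gon, circumradius = √(r²−h²) = √(8²−0.96²) = 7.942 (perimeter = 2·16·7.942·sin(180°/16) = 49.58 mm); the 21.5×7 cube at (11.5, -4) contributes its full rectangle (perimeter 57.00 mm); After the difference (first − rest): starting from the r=8 sphere, the 21.5×7 cube at (11.5, -4) misses the remaining region (no effect) — boundary = 49.58 mm. Overall, the cross-section is a single solid region. Total boundary length (outer) = 49.58 mm.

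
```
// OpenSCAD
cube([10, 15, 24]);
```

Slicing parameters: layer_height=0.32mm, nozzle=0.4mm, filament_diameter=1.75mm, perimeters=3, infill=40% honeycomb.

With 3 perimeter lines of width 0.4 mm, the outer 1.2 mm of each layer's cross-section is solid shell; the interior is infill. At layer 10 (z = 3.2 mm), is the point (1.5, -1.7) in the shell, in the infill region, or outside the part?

outside

At z = 3.2 mm: the cube (footprint 10×15) is included at this height. Overall, the cross-section is a single solid region. The nearest boundary edge runs (0.00, 0.00)→(10.00, 0.00); distance from the point to it = 1.70 mm. The point is not inside any of the regions above, so it lies outside the cross-section (1.70 mm from the nearest boundary).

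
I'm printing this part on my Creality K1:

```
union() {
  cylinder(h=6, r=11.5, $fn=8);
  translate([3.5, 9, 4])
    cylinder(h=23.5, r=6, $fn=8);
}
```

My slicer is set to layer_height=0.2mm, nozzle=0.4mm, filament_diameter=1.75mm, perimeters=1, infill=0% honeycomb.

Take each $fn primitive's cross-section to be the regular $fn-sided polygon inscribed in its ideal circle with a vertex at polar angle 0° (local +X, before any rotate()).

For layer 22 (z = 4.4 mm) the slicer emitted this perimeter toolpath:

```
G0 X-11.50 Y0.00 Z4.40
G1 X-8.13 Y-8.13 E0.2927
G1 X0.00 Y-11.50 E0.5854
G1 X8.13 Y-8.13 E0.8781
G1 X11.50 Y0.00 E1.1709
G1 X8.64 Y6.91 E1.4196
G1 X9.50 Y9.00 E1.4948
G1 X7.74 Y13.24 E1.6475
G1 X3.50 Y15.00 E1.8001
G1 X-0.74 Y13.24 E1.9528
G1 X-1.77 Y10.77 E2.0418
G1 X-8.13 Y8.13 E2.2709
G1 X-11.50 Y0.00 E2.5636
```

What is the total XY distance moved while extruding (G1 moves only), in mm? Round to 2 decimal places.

77.08 mm

Sum the Euclidean lengths of each G1 segment: total = 77.08 mm.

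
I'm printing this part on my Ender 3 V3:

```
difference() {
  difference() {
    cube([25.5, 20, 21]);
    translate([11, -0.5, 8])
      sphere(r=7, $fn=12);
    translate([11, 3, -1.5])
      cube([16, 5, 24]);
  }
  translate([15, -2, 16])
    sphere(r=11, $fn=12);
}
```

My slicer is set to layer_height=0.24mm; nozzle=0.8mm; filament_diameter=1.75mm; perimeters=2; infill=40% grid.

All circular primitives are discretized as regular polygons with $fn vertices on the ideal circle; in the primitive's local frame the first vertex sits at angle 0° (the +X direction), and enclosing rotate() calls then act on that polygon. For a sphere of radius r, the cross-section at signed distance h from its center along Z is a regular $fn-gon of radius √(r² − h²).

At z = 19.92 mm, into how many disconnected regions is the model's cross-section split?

At z = 19.92 mm: the cube (footprint 25.5×20) is included at this height; the sphere at (11, -0.5) is not intersected at this z (|z−center|=11.920 > r=7); the cube at (11, 3) (footprint 16×5) is included at this height; After the difference (first − rest): starting from the 25.5×20 cube, the 16×5 cube at (11, 3) partially overlaps it — only the 72.50 mm² overlap (of its 80.00 mm²) is removed, clipping the outline — 1 connected region; the sphere at (15, -2): section is a regular 12-gon, circumradius = √(r²−h²) = √(11²−3.92²) = 10.278; Subtracting the remaining from the first: starting from that combined region, the r=11 sphere at (15, -2) partially overlaps it — only the 68.55 mm² overlap (of its 316.90 mm²) is removed, clipping the outline — 2 connected regions. The result has 2 disconnected regions.

2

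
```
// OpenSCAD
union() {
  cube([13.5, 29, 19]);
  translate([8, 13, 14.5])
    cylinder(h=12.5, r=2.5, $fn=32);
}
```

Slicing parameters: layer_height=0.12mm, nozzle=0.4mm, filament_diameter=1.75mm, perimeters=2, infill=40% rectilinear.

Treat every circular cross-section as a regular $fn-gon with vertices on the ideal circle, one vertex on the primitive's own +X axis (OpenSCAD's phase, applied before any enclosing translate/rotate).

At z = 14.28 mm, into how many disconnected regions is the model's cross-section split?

At z = 14.28 mm: the cube (footprint 13.5×29) is included at this height; the cylinder at (8, 13) does not reach this height (z outside [14.5, 27]); Taking the union: only the 13.5×29 cube is present, so the union is just that shape — 1 connected region. The result has 1 disconnected region.

1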